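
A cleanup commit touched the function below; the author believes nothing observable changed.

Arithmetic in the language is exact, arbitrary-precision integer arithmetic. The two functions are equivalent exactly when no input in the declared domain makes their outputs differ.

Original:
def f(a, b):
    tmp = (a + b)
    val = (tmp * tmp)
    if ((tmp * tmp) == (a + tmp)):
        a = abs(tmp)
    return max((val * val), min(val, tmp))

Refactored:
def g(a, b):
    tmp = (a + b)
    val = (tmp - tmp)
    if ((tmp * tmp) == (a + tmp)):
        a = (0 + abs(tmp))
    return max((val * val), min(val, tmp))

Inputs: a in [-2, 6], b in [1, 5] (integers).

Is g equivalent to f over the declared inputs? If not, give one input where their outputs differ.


Not equivalent: a=-2, b=1 separates them (1 vs 0).
f: tmp=-1, then val=1, then ((tmp * tmp) == (a + tmp)) is false, then returns 1
g: tmp=-1, then val=0, then ((tmp * tmp) == (a + tmp)) is false, then returns 0
verdict: not equivalent; witness: a=-2, b=1


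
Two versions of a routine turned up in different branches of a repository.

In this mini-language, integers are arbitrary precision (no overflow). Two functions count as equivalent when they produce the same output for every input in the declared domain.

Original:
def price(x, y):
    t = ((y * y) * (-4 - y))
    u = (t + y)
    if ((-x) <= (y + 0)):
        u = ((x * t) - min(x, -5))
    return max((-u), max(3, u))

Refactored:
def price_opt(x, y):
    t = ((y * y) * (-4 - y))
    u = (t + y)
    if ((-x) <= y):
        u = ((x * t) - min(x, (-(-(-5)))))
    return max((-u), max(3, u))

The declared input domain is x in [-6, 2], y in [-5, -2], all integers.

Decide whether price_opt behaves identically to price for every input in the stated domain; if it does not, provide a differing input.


Although constant usage differs, and arithmetic usage differs, 36/36 inputs agree.
verdict: equivalent


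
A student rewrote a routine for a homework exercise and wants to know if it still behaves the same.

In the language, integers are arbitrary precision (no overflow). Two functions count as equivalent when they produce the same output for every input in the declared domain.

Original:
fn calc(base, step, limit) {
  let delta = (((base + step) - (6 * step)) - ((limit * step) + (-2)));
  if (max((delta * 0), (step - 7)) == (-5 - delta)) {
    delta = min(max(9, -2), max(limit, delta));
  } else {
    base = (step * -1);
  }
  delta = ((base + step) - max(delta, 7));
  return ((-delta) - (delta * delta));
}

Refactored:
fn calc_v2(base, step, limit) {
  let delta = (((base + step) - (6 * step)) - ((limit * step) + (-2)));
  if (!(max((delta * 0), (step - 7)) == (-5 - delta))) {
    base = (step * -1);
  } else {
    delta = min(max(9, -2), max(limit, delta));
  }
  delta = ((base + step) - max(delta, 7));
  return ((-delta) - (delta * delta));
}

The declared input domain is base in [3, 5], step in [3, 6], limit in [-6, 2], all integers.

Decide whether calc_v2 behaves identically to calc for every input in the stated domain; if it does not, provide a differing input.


Equivalent — the differences include boolean connective usage differs, yet no declared input distinguishes the two.
Spot check at base=4, step=3, limit=2 — calc: delta = -15; (max((delta * 0), (step - 7)) == (-5 - delta)) -> false; base = -3; delta = -7; return -42. calc_v2: delta = -15; (!(max((delta * 0), (step - 7)) == (-5 - delta))) -> true; base = -3; delta = -7; return -42. Both give -42.
Across all 108 domain points the two functions coincide.
verdict: equivalent


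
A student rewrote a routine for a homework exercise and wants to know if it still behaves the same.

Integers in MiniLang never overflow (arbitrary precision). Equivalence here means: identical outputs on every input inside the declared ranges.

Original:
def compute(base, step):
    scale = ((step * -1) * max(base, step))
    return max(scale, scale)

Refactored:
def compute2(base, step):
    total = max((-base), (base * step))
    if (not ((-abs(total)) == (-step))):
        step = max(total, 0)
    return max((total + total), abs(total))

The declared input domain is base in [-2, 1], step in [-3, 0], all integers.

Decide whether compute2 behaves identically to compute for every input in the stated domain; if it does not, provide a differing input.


Evaluate both at base=-2, step=-3.
compute: scale becomes -6; next final value -6
compute2: total becomes 6; next (not ((-abs(total)) == (-step))) evaluates to true; next step becomes 6; next final value 12
-6 != 12, so the rewrite changes behavior.
verdict: not equivalent; witness: base=-2, step=-3


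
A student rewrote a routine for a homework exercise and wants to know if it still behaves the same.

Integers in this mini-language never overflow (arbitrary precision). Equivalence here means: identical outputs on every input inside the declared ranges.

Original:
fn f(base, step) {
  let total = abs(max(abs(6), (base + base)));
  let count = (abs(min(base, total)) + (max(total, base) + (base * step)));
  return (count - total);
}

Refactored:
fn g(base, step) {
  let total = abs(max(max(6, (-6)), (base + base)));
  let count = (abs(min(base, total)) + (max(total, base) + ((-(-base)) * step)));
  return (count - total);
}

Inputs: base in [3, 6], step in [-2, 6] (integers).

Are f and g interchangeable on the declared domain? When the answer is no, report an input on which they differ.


Reading the diff, among the changes: constant usage differs, min/max/abs usage differs.
One worked example (base=5, step=6) — f: total = 10; count = 45; return 35; g: total = 10; count = 45; return 35; agreement on 35.
Checked all 36 inputs in the declared domain: the outputs agree on every one.
verdict: equivalent


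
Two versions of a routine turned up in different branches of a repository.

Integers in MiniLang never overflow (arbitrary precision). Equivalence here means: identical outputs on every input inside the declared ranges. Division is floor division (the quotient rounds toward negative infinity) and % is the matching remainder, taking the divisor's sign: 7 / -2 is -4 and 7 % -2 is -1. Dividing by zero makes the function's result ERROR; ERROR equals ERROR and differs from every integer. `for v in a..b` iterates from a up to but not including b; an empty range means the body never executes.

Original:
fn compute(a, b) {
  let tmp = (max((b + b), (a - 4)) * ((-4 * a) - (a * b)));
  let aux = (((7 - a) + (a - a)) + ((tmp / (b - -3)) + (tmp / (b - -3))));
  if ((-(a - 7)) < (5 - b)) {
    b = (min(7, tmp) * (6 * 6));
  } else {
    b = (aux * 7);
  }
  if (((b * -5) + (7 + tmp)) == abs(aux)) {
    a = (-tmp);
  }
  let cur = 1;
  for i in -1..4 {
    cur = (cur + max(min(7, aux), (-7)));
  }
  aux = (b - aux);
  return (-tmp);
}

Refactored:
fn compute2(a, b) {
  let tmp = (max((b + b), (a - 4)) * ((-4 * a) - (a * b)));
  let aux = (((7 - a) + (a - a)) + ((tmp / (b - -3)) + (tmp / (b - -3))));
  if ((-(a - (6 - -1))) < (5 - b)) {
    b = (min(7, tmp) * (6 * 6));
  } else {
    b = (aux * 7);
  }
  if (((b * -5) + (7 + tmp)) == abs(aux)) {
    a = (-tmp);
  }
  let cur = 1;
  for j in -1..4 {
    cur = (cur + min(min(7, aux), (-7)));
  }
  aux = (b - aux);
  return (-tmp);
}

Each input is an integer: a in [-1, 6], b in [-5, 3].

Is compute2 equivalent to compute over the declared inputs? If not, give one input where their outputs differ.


Equivalent. The edit looks behavioral (`max(min(7, aux), (-7))` became `min(min(7, aux), (-7))`), but over these ranges it never changes the outcome.
Checked all 72 inputs in the declared domain: the outputs agree on every one.
One worked example (a=6, b=-5) — compute: tmp = 12; aux = -11; ((-(a - 7)) < (5 - b)) -> true; b = 252; (((b * -5) + (7 + tmp)) == abs(aux)) -> false; cur = 1; [i=-1]; cur = -6; [i=0]; cur = -13; [i=1]; cur = -20; [i=2]; cur = -27; [i=3]; cur = -34; aux = 263; return -12; compute2: tmp = 12; aux = -11; ((-(a - (6 - -1))) < (5 - b)) -> true; b = 252; (((b * -5) + (7 + tmp)) == abs(aux)) -> false; cur = 1; [j=-1]; cur = -10; [j=0]; cur = -21; [j=1]; cur = -32; [j=2]; cur = -43; [j=3]; cur = -54; aux = 263; return -12; agreement on -12.
verdict: equivalent


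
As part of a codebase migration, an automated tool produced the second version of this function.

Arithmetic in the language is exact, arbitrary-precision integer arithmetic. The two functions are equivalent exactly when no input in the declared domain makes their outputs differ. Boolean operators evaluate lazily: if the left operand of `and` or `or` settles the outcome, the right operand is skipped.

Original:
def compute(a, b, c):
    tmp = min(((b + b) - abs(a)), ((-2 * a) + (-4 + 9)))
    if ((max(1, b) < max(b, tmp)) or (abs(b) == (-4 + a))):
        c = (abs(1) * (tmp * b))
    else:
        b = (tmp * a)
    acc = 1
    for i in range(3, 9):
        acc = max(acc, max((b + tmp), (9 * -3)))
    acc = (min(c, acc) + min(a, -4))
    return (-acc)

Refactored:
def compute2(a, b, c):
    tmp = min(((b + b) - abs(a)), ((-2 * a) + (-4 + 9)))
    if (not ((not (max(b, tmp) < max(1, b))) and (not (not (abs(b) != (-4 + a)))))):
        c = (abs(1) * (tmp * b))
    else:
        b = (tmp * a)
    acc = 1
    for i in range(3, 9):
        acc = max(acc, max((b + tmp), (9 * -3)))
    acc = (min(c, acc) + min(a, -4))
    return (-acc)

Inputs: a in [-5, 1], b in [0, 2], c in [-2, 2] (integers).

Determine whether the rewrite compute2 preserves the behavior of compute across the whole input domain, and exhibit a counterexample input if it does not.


The rewrite breaks on a=-5, b=0, c=-2, where the results are 7 and 5.
compute: tmp becomes -5; next ((max(1, b) < max(b, tmp)) or (abs(b) == (-4 + a))) evaluates to false; next b becomes 25; next acc becomes 1; next at i=3:; next acc becomes 20; next at i=4:; next acc becomes 20; next at i=5:; next acc becomes 20; next at i=6:; next acc becomes 20; next at i=7:; next acc becomes 20; next at i=8:; next acc becomes 20; next acc becomes -7; next final value 7
compute2: tmp becomes -5; next (not ((not (max(b, tmp) < max(1, b))) and (not (not (abs(b) != (-4 + a)))))) evaluates to true; next c becomes 0; next acc becomes 1; next at i=3:; next acc becomes 1; next at i=4:; next acc becomes 1; next at i=5:; next acc becomes 1; next at i=6:; next acc becomes 1; next at i=7:; next acc becomes 1; next at i=8:; next acc becomes 1; next acc becomes -5; next final value 5
verdict: not equivalent; witness: a=-5, b=0, c=-2


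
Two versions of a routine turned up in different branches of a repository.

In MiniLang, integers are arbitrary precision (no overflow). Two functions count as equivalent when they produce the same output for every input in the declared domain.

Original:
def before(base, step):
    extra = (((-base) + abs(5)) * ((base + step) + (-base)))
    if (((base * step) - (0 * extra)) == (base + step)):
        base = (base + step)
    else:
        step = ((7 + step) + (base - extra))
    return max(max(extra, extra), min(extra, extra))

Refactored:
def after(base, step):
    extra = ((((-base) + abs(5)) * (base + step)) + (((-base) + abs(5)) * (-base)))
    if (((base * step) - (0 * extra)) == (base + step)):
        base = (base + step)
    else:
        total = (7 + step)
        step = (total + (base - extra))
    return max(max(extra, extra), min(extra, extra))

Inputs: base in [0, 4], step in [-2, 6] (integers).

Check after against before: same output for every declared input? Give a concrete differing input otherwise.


The two are interchangeable: constant usage differs; statement counts differ; min/max/abs usage differs; arithmetic usage differs; local variable names differ, and every declared input agrees.
Tracing base=3, step=0: before: extra := 0 | (((base * step) - (0 * extra)) == (base + step)): false | step := 10 | result 0 | after: extra := 0 | (((base * step) - (0 * extra)) == (base + step)): false | total := 7 | step := 10 | result 0 — matching result 0.
Every one of the 45 inputs gives matching results.
verdict: equivalent


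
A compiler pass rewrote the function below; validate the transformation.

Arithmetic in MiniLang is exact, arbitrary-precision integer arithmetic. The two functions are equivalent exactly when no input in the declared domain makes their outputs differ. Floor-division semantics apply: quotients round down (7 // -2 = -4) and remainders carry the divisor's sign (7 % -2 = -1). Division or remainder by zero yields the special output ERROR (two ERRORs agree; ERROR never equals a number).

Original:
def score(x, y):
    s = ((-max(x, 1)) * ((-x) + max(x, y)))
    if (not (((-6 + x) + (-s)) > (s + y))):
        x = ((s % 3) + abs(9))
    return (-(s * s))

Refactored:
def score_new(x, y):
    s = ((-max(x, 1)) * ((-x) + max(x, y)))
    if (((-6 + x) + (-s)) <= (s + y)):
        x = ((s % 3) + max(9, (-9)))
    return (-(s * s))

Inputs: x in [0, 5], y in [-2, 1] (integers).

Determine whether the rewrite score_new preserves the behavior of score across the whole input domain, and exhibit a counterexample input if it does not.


The two versions differ — the changes include comparison usage differs, and min/max/abs usage differs, and boolean connective usage differs, and constant usage differs.
Tracing x=4, y=1: score: s=0, then (not (((-6 + x) + (-s)) > (s + y))) is true, then x=9, then returns 0 | score_new: s=0, then (((-6 + x) + (-s)) <= (s + y)) is true, then x=9, then returns 0 — matching result 0.
An exhaustive pass over the 24 declared inputs shows identical outputs.
verdict: equivalent


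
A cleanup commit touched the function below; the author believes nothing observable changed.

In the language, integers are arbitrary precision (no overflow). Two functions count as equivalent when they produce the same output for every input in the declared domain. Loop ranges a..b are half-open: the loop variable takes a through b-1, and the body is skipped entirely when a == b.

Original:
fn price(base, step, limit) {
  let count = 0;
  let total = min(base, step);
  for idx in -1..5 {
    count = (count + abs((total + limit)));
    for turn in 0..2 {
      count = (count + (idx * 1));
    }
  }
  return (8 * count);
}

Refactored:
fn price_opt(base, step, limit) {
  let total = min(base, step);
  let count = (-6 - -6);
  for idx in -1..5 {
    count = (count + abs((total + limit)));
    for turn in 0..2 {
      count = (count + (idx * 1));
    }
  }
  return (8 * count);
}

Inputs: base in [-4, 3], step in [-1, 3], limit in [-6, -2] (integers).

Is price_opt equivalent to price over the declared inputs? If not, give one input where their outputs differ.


Side by side, the visible changes include: arithmetic usage differs, constant usage differs.
As a probe, take base=3, step=-1, limit=-5: price runs count := 0 | total := -1 | iter idx=-1: | count := 6 | iter turn=0: | count := 5 | iter turn=1: | count := 4 | iter idx=0: | count := 10 | iter turn=0: | count := 10 | iter turn=1: | count := 10 | iter idx=1: | count := 16 | iter turn=0: | count := 17 | iter turn=1: | count := 18 | iter idx=2: | count := 24 | iter turn=0: | count := 26 | iter turn=1: | count := 28 | iter idx=3: | count := 34 | iter turn=0: | count := 37 | iter turn=1: | count := 40 | iter idx=4: | count := 46 | iter turn=0: | count := 50 | iter turn=1: | count := 54 | result 432; price_opt runs total := -1 | count := 0 | iter idx=-1: | count := 6 | iter turn=0: | count := 5 | iter turn=1: | count := 4 | iter idx=0: | count := 10 | iter turn=0: | count := 10 | iter turn=1: | count := 10 | iter idx=1: | count := 16 | iter turn=0: | count := 17 | iter turn=1: | count := 18 | iter idx=2: | count := 24 | iter turn=0: | count := 26 | iter turn=1: | count := 28 | iter idx=3: | count := 34 | iter turn=0: | count := 37 | iter turn=1: | count := 40 | iter idx=4: | count := 46 | iter turn=0: | count := 50 | iter turn=1: | count := 54 | result 432; both end at 432.
Across all 200 domain points the two functions coincide.
verdict: equivalent


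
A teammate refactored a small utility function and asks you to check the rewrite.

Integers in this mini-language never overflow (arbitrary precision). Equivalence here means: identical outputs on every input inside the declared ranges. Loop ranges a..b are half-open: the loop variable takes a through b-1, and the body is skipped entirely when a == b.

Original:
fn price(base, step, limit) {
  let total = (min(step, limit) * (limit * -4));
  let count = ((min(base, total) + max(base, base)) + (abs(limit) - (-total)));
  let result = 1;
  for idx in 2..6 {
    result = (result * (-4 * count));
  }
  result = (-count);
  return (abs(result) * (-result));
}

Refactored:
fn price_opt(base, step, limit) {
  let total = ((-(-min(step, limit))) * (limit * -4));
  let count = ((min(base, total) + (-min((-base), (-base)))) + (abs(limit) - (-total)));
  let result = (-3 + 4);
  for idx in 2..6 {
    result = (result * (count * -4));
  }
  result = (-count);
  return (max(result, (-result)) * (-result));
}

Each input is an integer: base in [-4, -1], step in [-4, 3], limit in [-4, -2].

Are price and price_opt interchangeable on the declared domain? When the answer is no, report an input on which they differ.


The two versions differ — the changes include arithmetic usage differs; and constant usage differs; and min/max/abs usage differs.
Spot check at base=-1, step=-4, limit=-2 — price: total = -32; count = -63; result = 1; [idx=2]; result = 252; [idx=3]; result = 63504; [idx=4]; result = 16003008; [idx=5]; result = 4032758016; result = 63; return -3969. price_opt: total = -32; count = -63; result = 1; [idx=2]; result = 252; [idx=3]; result = 63504; [idx=4]; result = 16003008; [idx=5]; result = 4032758016; result = 63; return -3969. Both give -3969.
Checked all 96 inputs in the declared domain: the outputs agree on every one.
verdict: equivalent


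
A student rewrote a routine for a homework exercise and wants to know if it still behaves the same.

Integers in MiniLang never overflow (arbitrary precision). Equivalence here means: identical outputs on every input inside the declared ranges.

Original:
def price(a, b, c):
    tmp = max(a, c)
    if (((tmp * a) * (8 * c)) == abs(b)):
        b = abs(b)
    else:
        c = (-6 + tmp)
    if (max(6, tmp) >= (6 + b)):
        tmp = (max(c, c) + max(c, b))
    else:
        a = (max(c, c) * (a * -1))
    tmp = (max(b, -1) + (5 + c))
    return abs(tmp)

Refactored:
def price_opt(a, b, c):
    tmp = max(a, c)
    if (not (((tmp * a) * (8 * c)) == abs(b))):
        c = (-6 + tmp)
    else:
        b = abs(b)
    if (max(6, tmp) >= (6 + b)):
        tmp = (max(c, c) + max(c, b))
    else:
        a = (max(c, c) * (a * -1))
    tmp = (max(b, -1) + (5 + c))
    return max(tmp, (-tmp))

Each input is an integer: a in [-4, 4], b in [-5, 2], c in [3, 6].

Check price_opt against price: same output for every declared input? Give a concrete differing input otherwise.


Reading the diff, among the changes: boolean connective usage differs, plus min/max/abs usage differs.
Tracing a=3, b=-5, c=6: price: tmp becomes 6; next (((tmp * a) * (8 * c)) == abs(b)) evaluates to false; next c becomes 0; next (max(6, tmp) >= (6 + b)) evaluates to true; next tmp becomes 0; next tmp becomes 4; next final value 4 | price_opt: tmp becomes 6; next (not (((tmp * a) * (8 * c)) == abs(b))) evaluates to true; next c becomes 0; next (max(6, tmp) >= (6 + b)) evaluates to true; next tmp becomes 0; next tmp becomes 4; next final value 4 — matching result 4.
Checked all 288 inputs in the declared domain: the outputs agree on every one.
verdict: equivalent


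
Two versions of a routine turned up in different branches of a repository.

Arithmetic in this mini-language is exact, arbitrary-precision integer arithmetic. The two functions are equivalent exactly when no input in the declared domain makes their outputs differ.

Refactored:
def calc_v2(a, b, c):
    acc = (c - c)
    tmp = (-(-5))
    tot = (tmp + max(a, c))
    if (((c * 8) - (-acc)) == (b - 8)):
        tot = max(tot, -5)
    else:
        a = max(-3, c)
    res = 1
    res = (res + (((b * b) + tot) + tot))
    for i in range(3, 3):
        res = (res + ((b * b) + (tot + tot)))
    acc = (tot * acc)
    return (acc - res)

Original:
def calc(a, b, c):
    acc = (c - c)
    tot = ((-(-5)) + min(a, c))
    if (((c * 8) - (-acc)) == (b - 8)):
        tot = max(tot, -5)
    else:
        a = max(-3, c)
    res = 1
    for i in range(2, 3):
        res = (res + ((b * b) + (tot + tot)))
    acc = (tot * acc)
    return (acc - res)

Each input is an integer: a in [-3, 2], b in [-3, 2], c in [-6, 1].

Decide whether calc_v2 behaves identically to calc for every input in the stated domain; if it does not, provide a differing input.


Take a=-3, b=-3, c=-6.
calc: acc becomes 0; next tot becomes -1; next (((c * 8) - (-acc)) == (b - 8)) evaluates to false; next a becomes -3; next res becomes 1; next at i=2:; next res becomes 8; next acc becomes 0; next final value -8
calc_v2: acc becomes 0; next tmp becomes 5; next tot becomes 2; next (((c * 8) - (-acc)) == (b - 8)) evaluates to false; next a becomes -3; next res becomes 1; next res becomes 14; next i never enters its loop body; next acc becomes 0; next final value -14
-8 != -14, so the rewrite changes behavior.
verdict: not equivalent; witness: a=-3, b=-3, c=-6


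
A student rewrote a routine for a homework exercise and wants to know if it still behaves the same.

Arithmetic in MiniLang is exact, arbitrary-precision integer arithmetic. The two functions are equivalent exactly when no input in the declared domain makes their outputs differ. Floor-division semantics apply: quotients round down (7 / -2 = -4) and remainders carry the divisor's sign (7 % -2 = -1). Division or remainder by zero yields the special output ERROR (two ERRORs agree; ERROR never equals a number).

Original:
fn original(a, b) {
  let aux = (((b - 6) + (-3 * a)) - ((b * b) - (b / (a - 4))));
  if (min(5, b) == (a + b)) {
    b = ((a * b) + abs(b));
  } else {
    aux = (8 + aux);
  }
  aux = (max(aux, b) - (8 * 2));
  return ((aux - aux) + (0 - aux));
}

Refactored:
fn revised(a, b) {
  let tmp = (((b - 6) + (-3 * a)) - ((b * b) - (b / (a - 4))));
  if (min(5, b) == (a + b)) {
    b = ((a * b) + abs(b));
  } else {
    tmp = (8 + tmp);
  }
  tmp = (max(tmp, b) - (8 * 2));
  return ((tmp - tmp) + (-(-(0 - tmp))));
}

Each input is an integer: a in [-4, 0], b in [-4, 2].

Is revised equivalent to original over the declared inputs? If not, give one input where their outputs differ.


Differences: local variable names differ — yet all 35 inputs agree.
verdict: equivalent


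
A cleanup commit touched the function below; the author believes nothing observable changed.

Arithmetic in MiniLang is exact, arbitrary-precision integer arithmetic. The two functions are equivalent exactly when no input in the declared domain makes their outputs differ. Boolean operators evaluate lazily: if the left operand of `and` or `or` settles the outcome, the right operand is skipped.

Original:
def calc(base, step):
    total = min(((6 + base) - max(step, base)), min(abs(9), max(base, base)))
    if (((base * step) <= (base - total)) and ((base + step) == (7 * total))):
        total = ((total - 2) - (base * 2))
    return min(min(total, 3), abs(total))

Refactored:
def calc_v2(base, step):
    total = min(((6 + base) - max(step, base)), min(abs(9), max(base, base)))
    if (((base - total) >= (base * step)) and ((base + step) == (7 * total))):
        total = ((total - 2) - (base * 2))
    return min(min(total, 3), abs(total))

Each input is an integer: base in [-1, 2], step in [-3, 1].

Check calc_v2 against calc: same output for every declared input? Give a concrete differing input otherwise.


The two versions differ — the changes include comparison usage differs.
One worked example (base=2, step=1) — calc: total becomes 2; next (((base * step) <= (base - total)) and ((base + step) == (7 * total))) evaluates to false; next final value 2; calc_v2: total becomes 2; next (((base - total) >= (base * step)) and ((base + step) == (7 * total))) evaluates to false; next final value 2; agreement on 2.
Checked all 20 inputs in the declared domain: the outputs agree on every one.
verdict: equivalent


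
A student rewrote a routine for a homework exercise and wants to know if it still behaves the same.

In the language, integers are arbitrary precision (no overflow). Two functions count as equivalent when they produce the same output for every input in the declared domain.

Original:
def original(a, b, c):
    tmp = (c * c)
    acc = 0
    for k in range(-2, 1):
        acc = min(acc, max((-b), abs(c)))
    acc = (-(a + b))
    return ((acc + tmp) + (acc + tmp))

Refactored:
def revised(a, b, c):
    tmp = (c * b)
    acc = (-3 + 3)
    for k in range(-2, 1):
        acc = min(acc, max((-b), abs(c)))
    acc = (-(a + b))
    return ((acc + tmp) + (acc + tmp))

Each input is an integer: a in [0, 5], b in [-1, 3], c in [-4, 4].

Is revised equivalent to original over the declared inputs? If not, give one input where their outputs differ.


The rewrite breaks on a=0, b=-1, c=-4, where the results are 34 and 10.
original: tmp=16, then acc=0, then (k=-2), then acc=0, then (k=-1), then acc=0, then (k=0), then acc=0, then acc=1, then returns 34
revised: tmp=4, then acc=0, then (k=-2), then acc=0, then (k=-1), then acc=0, then (k=0), then acc=0, then acc=1, then returns 10
verdict: not equivalent; witness: a=0, b=-1, c=-4


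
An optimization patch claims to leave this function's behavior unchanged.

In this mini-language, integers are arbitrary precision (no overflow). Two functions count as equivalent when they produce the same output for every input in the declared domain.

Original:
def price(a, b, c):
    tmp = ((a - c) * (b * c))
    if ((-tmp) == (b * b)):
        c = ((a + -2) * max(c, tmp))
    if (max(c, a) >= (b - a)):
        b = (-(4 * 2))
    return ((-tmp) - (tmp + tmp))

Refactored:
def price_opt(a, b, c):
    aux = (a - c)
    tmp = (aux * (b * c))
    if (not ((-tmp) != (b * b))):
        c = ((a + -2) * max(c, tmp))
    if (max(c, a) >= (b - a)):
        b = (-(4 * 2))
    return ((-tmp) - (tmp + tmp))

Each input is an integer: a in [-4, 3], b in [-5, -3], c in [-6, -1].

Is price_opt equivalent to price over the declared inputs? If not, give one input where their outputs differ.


This is a faithful refactor — local variable names differ; also statement counts differ; also comparison usage differs; also boolean connective usage differs, but the computed results match everywhere.
One worked example (a=0, b=-5, c=-6) — price: tmp = 180; ((-tmp) == (b * b)) -> false; (max(c, a) >= (b - a)) -> true; b = -8; return -540; price_opt: aux = 6; tmp = 180; (not ((-tmp) != (b * b))) -> false; (max(c, a) >= (b - a)) -> true; b = -8; return -540; agreement on -540.
Sweeping the whole domain (144 inputs) finds no disagreement.
verdict: equivalent


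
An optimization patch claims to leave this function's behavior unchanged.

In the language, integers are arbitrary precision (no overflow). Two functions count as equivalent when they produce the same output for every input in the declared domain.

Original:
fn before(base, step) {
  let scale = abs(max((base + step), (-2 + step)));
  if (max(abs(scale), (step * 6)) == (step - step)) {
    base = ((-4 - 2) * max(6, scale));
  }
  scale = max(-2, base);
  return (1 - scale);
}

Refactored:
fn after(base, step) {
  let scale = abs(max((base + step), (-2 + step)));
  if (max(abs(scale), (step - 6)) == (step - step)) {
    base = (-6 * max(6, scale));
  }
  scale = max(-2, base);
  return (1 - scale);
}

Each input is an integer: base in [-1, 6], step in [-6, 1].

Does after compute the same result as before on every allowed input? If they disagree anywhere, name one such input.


Consider the input base=-1, step=1.
before: scale becomes 0; next (max(abs(scale), (step * 6)) == (step - step)) evaluates to false; next scale becomes -1; next final value 2
after: scale becomes 0; next (max(abs(scale), (step - 6)) == (step - step)) evaluates to true; next base becomes -36; next scale becomes -2; next final value 3
2 against 3: the behavior changed.
verdict: not equivalent; witness: base=-1, step=1


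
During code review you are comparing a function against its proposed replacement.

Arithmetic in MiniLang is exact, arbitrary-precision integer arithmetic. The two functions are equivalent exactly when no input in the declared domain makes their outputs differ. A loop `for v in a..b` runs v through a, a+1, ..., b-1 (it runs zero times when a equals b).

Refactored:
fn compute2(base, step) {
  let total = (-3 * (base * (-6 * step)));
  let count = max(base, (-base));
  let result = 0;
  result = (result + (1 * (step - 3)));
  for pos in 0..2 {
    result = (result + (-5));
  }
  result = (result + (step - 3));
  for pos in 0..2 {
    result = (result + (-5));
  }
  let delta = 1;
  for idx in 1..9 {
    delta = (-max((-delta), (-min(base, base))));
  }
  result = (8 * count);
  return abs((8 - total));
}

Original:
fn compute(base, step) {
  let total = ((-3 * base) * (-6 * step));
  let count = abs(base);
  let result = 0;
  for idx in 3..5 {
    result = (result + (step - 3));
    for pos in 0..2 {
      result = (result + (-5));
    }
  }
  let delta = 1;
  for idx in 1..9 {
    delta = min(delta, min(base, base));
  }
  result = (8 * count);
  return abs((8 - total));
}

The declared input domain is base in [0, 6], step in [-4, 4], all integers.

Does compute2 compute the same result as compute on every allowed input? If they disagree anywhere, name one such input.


Reading the diff, among the changes: constant usage differs; and arithmetic usage differs; and statement counts differ; and min/max/abs usage differs.
One worked example (base=4, step=-1) — compute: total=-72, then count=4, then result=0, then (idx=3), then result=-4, then (pos=0), then result=-9, then (pos=1), then result=-14, then (idx=4), then result=-18, then (pos=0), then result=-23, then (pos=1), then result=-28, then delta=1, then (idx=1), then delta=1, then (idx=2), then delta=1, then (idx=3), then delta=1, then (idx=4), then delta=1, then (idx=5), then delta=1, then (idx=6), then delta=1, then (idx=7), then delta=1, then (idx=8), then delta=1, then result=32, then returns 80; compute2: total=-72, then count=4, then result=0, then result=-4, then (pos=0), then result=-9, then (pos=1), then result=-14, then result=-18, then (pos=0), then result=-23, then (pos=1), then result=-28, then delta=1, then (idx=1), then delta=1, then (idx=2), then delta=1, then (idx=3), then delta=1, then (idx=4), then delta=1, then (idx=5), then delta=1, then (idx=6), then delta=1, then (idx=7), then delta=1, then (idx=8), then delta=1, then result=32, then returns 80; agreement on 80.
Sweeping the whole domain (63 inputs) finds no disagreement.
verdict: equivalent


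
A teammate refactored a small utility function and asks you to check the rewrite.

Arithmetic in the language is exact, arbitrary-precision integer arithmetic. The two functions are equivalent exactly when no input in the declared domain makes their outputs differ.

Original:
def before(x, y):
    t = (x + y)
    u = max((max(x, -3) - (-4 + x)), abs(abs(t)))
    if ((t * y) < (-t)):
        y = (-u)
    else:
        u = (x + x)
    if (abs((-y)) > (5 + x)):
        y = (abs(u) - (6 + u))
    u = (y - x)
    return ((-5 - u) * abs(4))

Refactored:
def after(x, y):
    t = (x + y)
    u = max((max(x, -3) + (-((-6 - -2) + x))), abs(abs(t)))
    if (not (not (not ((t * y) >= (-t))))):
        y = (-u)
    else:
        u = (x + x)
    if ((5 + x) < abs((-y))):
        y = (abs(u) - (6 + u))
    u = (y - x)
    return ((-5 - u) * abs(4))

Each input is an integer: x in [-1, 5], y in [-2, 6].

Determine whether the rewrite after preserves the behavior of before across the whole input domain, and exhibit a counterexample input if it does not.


Differences: comparison usage differs; arithmetic usage differs; boolean connective usage differs; constant usage differs — yet all 63 inputs agree.
verdict: equivalent


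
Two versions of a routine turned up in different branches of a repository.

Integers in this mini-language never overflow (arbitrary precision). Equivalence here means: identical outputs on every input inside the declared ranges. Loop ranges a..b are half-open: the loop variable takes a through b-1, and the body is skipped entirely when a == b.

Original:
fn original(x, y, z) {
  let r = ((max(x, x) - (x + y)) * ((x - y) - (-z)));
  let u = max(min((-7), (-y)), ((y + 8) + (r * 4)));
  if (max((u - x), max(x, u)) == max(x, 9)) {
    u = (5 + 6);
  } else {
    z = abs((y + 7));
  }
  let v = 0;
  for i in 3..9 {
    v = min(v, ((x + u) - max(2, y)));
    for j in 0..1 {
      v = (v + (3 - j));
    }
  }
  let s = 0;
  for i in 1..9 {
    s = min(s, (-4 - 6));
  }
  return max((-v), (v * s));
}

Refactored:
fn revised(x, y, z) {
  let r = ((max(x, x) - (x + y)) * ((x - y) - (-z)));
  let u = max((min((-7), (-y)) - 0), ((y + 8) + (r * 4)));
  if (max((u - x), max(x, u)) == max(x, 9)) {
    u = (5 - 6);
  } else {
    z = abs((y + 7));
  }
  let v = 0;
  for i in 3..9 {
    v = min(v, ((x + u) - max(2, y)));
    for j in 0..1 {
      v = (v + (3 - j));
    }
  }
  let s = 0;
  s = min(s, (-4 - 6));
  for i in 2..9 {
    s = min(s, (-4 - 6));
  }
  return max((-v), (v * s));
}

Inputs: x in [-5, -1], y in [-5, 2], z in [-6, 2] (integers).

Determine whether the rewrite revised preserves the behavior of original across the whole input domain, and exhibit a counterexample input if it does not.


These are not equivalent — on x=-5, y=-4, z=1 the outputs split (-7 vs 50).
original: r = 0; u = 4; (max((u - x), max(x, u)) == max(x, 9)) -> true; u = 11; v = 0; [i=3]; v = 0; [j=0]; v = 3; [i=4]; v = 3; [j=0]; v = 6; [i=5]; v = 4; [j=0]; v = 7; [i=6]; v = 4; [j=0]; v = 7; [i=7]; v = 4; [j=0]; v = 7; [i=8]; v = 4; [j=0]; v = 7; s = 0; [i=1]; s = -10; [i=2]; s = -10; [i=3]; s = -10; [i=4]; s = -10; [i=5]; s = -10; [i=6]; s = -10; [i=7]; s = -10; [i=8]; s = -10; return -7
revised: r = 0; u = 4; (max((u - x), max(x, u)) == max(x, 9)) -> true; u = -1; v = 0; [i=3]; v = -8; [j=0]; v = -5; [i=4]; v = -8; [j=0]; v = -5; [i=5]; v = -8; [j=0]; v = -5; [i=6]; v = -8; [j=0]; v = -5; [i=7]; v = -8; [j=0]; v = -5; [i=8]; v = -8; [j=0]; v = -5; s = 0; s = -10; [i=2]; s = -10; [i=3]; s = -10; [i=4]; s = -10; [i=5]; s = -10; [i=6]; s = -10; [i=7]; s = -10; [i=8]; s = -10; return 50
verdict: not equivalent; witness: x=-5, y=-4, z=1


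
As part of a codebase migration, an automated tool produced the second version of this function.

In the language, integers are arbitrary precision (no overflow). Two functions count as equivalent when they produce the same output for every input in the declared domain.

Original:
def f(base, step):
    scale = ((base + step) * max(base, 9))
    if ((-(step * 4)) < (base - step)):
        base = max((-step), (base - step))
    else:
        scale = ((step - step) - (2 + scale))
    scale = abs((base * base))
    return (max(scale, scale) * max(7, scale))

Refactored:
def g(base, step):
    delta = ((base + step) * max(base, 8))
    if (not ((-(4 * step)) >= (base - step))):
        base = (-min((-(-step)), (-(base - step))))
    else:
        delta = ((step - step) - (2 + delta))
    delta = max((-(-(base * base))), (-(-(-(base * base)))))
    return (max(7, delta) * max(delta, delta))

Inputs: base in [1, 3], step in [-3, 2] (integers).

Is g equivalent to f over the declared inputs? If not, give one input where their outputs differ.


The one real change (`9` became `8`) has no effect anywhere in the declared ranges.
As a probe, take base=2, step=-1: f runs scale=9, then ((-(step * 4)) < (base - step)) is false, then scale=-11, then scale=4, then returns 28; g runs delta=8, then (not ((-(4 * step)) >= (base - step))) is false, then delta=-10, then delta=4, then returns 28; both end at 28.
An exhaustive pass over the 18 declared inputs shows identical outputs.
verdict: equivalent


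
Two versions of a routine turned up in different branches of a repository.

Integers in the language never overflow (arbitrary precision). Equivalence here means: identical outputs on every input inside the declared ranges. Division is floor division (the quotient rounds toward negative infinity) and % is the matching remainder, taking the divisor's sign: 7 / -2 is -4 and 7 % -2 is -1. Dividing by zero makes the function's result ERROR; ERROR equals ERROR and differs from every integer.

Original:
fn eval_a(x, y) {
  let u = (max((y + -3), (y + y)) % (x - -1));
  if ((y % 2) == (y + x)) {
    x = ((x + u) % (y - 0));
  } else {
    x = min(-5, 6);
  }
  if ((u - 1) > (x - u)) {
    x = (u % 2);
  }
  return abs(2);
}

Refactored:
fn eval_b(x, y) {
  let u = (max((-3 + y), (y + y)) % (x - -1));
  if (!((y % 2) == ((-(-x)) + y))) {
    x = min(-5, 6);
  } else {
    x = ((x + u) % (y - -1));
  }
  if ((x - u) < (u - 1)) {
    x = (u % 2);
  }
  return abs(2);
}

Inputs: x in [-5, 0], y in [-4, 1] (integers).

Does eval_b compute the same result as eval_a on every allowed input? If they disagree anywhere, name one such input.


The rewrite breaks on x=0, y=0, where the results are ERROR and 2.
eval_a: u becomes 0; next ((y % 2) == (y + x)) evaluates to true; next hits division by zero so the output is ERROR
eval_b: u becomes 0; next (!((y % 2) == ((-(-x)) + y))) evaluates to false; next x becomes 0; next ((x - u) < (u - 1)) evaluates to false; next final value 2
verdict: not equivalent; witness: x=0, y=0


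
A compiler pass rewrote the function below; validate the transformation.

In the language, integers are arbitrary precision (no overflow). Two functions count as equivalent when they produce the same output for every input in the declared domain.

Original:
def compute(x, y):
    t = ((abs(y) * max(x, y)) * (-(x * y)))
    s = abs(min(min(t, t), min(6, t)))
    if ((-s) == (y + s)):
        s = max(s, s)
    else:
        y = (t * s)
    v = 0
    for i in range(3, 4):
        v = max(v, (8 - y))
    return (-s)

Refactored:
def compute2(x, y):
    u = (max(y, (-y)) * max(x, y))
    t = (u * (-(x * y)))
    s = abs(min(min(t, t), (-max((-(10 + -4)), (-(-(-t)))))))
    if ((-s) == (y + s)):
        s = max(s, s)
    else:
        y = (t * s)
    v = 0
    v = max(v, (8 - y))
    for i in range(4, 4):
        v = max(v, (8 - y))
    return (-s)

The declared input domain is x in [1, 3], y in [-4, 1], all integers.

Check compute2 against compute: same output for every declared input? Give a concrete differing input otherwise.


Reading the diff, among the changes: statement counts differ; local variable names differ; min/max/abs usage differs; loop structure differs; constant usage differs; arithmetic usage differs.
Tracing x=3, y=1: compute: t becomes -9; next s becomes 9; next ((-s) == (y + s)) evaluates to false; next y becomes -81; next v becomes 0; next at i=3:; next v becomes 89; next final value -9 | compute2: u becomes 3; next t becomes -9; next s becomes 9; next ((-s) == (y + s)) evaluates to false; next y becomes -81; next v becomes 0; next v becomes 89; next i never enters its loop body; next final value -9 — matching result -9.
Checked all 18 inputs in the declared domain: the outputs agree on every one.
verdict: equivalent


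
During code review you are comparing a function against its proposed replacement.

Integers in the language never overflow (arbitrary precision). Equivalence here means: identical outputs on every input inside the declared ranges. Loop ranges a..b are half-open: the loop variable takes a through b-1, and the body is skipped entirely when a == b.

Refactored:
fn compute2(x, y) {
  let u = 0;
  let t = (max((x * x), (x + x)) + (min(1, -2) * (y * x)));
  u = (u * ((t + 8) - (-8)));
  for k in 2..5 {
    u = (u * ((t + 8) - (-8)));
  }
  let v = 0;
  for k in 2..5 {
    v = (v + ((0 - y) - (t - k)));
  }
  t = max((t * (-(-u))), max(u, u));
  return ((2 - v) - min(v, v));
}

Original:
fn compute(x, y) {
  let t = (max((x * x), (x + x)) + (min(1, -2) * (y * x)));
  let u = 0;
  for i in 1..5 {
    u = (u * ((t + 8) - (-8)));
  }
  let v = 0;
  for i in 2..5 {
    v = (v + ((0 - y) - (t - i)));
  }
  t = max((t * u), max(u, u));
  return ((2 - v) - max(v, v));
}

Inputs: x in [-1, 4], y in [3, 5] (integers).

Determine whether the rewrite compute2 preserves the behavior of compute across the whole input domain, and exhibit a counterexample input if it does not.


Although `max(v, v)` became `min(v, v)`, no input in the stated domain can expose it.
One worked example (x=4, y=5) — compute: t := -24 | u := 0 | iter i=1: | u := 0 | iter i=2: | u := 0 | iter i=3: | u := 0 | iter i=4: | u := 0 | v := 0 | iter i=2: | v := 21 | iter i=3: | v := 43 | iter i=4: | v := 66 | t := 0 | result -130; compute2: u := 0 | t := -24 | u := 0 | iter k=2: | u := 0 | iter k=3: | u := 0 | iter k=4: | u := 0 | v := 0 | iter k=2: | v := 21 | iter k=3: | v := 43 | iter k=4: | v := 66 | t := 0 | result -130; agreement on -130.
Sweeping the whole domain (18 inputs) finds no disagreement.
verdict: equivalent
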